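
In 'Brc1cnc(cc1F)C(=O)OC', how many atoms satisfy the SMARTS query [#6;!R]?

2

The query [#6;!R] means: carbon not in any ring.
Check the 12 heavy atoms by environment: 1× n (aromatic, in 6-ring) → no; 5× c (aromatic, in 6-ring) → no; 1× Br (acyclic) → no; 1× F (acyclic) → no; 2× C (acyclic) → match; 2× O (acyclic) → no.
That gives 2 matching atoms.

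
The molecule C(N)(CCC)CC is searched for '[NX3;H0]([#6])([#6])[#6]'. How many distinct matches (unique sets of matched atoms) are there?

0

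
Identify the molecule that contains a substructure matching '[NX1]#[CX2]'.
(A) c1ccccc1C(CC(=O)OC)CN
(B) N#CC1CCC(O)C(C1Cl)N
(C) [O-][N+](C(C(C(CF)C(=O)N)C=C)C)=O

B

[NX1]#[CX2] describes a nitrogen triple-bonded to a two-connected carbon (a nitrile).
(A) has a primary amino group (-NH2) but the nitrogen is NX3 (three connections), not NX1 triple-bonded.
(B) contains a nitrile (-C#N), which satisfies every atom and bond constraint.
(C) has a nitro group (-[N+](=O)[O-]) but there is no C#N triple bond.
So the answer is (B).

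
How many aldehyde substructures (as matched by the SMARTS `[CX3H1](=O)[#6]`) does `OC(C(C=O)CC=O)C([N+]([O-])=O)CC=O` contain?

3

[CX3H1](=O)[#6] is the SMARTS for an aldehyde: an sp2 carbon with one H, double-bonded to O and single-bonded to carbon.
The molecule carries 3 separate instances of an aldehyde (-CHO) meeting every constraint; each maps to a distinct set of atoms, giving 3 matches.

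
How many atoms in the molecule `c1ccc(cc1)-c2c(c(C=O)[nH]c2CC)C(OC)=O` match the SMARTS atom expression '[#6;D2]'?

The query [#6;D2] means: any carbon bonded to exactly two heavy atoms.
Check the 19 heavy atoms by environment: 1× n (aromatic, D2) → no; 5× c (aromatic, D3) → no; 2× C (D2) → match; 2× C (D1) → no; 5× c (aromatic, D2) → match; 2× O (D1) → no; 1× C (D3) → no; 1× O (D2) → no.
Summing the matching environments: 2 + 5 = 7 matching atoms.

7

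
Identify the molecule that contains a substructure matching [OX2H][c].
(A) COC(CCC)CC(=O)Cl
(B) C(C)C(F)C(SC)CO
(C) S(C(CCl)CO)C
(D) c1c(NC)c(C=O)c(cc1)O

[OX2H][c] describes a hydroxyl oxygen attached to an aromatic carbon (a phenol).
(A) has a methoxy ether (-OCH3) but the oxygen has H0, not H1.
(B) has a hydroxyl group (-OH) but the -OH is on an aliphatic carbon, not an aromatic c.
(C) has a hydroxyl group (-OH) but the -OH is on an aliphatic carbon, not an aromatic c.
(D) contains a hydroxyl group (-OH), which satisfies every atom and bond constraint.
So the answer is (D).

D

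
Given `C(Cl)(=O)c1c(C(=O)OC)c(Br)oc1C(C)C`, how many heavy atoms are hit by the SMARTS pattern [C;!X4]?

Check the 16 heavy atoms by environment: 1× o (aromatic, X2) → no; 4× c (aromatic, X3) → no; 2× C (X3) → match; 2× O (X1) → no; 1× Cl (X1) → no; 1× O (X2) → no; 4× C (X4) → no; 1× Br (X1) → no.
That gives 2 matching atoms.

2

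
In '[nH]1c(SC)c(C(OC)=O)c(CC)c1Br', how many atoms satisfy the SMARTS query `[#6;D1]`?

3

The query [#6;D1] means: carbon bonded to exactly one heavy atom.
Check the 14 heavy atoms by environment: 1× n (aromatic, D2) → no; 4× c (aromatic, D3) → no; 1× S (D2) → no; 3× C (D1) → match; 1× Br (D1) → no; 1× C (D3) → no; 1× O (D1) → no; 1× O (D2) → no; 1× C (D2) → no.
That gives 3 matching atoms.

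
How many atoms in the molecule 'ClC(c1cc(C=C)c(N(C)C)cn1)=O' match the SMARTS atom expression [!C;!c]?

Check the 14 heavy atoms by environment: 1× n (aromatic) → match; 5× c (aromatic) → no; 5× C → no; 1× O → match; 1× Cl → match; 1× N → match.
Summing the matching environments: 1 + 1 + 1 + 1 = 4 matching atoms.

4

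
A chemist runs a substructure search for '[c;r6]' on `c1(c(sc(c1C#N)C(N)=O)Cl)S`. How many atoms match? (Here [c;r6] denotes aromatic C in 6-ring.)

The query [c;r6] means: aromatic carbon that belongs to a six-membered ring.
Check the 12 heavy atoms by environment: 1× s (aromatic, in 5-ring) → no; 4× c (aromatic, in 5-ring) → no; 2× C (acyclic) → no; 1× O (acyclic) → no; 2× N (acyclic) → no; 1× S (acyclic) → no; 1× Cl (acyclic) → no.
No environment satisfies the query, so 0 matching atoms.

0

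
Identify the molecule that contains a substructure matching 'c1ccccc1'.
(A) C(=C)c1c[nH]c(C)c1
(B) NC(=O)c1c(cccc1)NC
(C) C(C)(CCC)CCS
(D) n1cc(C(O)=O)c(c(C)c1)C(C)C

B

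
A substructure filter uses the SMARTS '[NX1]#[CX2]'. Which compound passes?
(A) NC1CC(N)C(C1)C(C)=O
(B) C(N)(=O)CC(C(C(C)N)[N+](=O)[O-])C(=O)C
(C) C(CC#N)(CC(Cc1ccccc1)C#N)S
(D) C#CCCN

C

[NX1]#[CX2] describes a nitrogen triple-bonded to a two-connected carbon (a nitrile).
(A) has a primary amino group (-NH2) but the nitrogen is NX3 (three connections), not NX1 triple-bonded.
(B) has a primary amino group (-NH2) but the nitrogen is NX3 (three connections), not NX1 triple-bonded.
(C) contains a nitrile (-C#N), which satisfies every atom and bond constraint.
(D) has a primary amino group (-NH2) but the nitrogen is NX3 (three connections), not NX1 triple-bonded.
So the answer is (C).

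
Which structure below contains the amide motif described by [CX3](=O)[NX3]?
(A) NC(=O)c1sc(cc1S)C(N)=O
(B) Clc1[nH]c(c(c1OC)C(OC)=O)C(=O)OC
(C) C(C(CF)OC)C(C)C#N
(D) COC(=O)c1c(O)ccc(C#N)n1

A

[CX3](=O)[NX3] describes a carbonyl carbon bonded to a trivalent nitrogen (an amide).
(A) contains a primary amide (-C(=O)NH2), which satisfies every atom and bond constraint.
(B) has a methyl-ester group (-C(=O)OCH3) but the carbonyl is bonded to O, not to an NX3 nitrogen.
(C) has a nitrile (-C#N) but the nitrile N is NX1 (triple-bonded), not NX3.
(D) has a nitrile (-C#N) but the nitrile N is NX1 (triple-bonded), not NX3.
So the answer is (A).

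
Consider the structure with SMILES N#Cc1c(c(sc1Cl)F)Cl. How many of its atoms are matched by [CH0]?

1

The query [CH0] means: aliphatic carbon with no attached hydrogen.
Check the 10 heavy atoms by environment: 1× s (aromatic, H0) → no; 4× c (aromatic, H0) → no; 2× Cl (H0) → no; 1× F (H0) → no; 1× C (H0) → match; 1× N (H0) → no.
That gives 1 matching atom.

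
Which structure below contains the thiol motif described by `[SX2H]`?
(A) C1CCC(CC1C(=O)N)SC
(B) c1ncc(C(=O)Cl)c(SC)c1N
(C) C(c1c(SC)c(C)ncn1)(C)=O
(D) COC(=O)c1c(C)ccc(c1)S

[SX2H] describes an aliphatic sulfur with two connections, one being H (a thiol).
(A) has a methylthio ether (-SCH3) but the sulfur has H0 (bonded to two carbons), not H1.
(B) has a methylthio ether (-SCH3) but the sulfur has H0 (bonded to two carbons), not H1.
(C) has a methylthio ether (-SCH3) but the sulfur has H0 (bonded to two carbons), not H1.
(D) contains a thiol (-SH), which satisfies every atom and bond constraint.
So the answer is (D).

D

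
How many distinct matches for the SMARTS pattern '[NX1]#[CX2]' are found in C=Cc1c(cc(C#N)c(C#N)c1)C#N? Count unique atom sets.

[NX1]#[CX2] is the SMARTS for a nitrile: a nitrogen triple-bonded to a two-connected carbon.
The molecule carries 3 separate instances of a nitrile (-C#N) meeting every constraint; each maps to a distinct set of atoms, giving 3 matches.

3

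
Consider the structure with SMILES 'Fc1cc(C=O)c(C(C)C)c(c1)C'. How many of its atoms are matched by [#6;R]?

6

The query [#6;R] means: carbon that is part of a ring.
Check the 13 heavy atoms by environment: 6× c (aromatic, in 6-ring) → match; 5× C (acyclic) → no; 1× O (acyclic) → no; 1× F (acyclic) → no.
That gives 6 matching atoms.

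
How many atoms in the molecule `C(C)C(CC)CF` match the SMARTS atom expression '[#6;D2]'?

3

Check the 7 heavy atoms by environment: 3× C (D2) → match; 1× C (D3) → no; 2× C (D1) → no; 1× F (D1) → no.
That gives 3 matching atoms.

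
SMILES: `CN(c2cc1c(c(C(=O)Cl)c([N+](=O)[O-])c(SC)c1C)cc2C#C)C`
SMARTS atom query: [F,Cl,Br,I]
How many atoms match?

1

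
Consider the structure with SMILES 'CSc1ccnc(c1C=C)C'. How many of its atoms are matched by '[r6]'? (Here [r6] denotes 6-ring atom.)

The query [r6] means: r6 matches atoms in a six-membered ring.
Check the 11 heavy atoms by environment: 1× n (aromatic, in 6-ring) → match; 5× c (aromatic, in 6-ring) → match; 1× S (acyclic) → no; 4× C (acyclic) → no.
Summing the matching environments: 1 + 5 = 6 matching atoms.

6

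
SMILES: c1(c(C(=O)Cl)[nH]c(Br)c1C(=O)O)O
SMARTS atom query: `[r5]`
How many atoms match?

The query [r5] means: r5 matches atoms in a five-membered ring.
Check the 13 heavy atoms by environment: 1× n (aromatic, in 5-ring) → match; 4× c (aromatic, in 5-ring) → match; 2× C (acyclic) → no; 4× O (acyclic) → no; 1× Cl (acyclic) → no; 1× Br (acyclic) → no.
Summing the matching environments: 1 + 4 = 5 matching atoms.

5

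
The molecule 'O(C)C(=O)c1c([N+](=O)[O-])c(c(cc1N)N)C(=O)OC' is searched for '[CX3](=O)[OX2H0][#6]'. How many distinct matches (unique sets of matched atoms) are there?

[CX3](=O)[OX2H0][#6] is the SMARTS for an ester: a carbonyl carbon bonded to an oxygen that is itself bonded to carbon (no H on that O).
The molecule carries 2 separate instances of a methyl-ester group (-C(=O)OCH3) meeting every constraint; each maps to a distinct set of atoms, giving 2 matches.

2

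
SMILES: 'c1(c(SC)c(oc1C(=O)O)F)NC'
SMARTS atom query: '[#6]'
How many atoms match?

7

Check the 13 heavy atoms by environment: 1× o (aromatic) → no; 4× c (aromatic) → match; 1× F → no; 1× N → no; 3× C → match; 1× S → no; 2× O → no.
Summing the matching environments: 4 + 3 = 7 matching atoms.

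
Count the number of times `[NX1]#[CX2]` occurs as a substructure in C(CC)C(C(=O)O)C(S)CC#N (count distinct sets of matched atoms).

1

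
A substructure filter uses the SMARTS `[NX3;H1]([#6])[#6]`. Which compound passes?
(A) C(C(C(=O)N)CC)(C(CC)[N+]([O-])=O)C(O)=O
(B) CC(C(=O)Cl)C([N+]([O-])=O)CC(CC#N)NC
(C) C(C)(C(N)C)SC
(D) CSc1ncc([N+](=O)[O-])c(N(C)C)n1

B

[NX3;H1]([#6])[#6] describes a trivalent nitrogen with one H, bonded to two carbons (a secondary amine).
(A) has a primary amide (-C(=O)NH2) but the -C(=O)NH2 nitrogen has H2, not H1.
(B) contains an N-methylamino group (-NHCH3), which satisfies every atom and bond constraint.
(C) has a primary amino group (-NH2) but the nitrogen has H2 and only one carbon neighbour.
(D) has a dimethylamino group (-N(CH3)2) but the nitrogen has H0, not H1.
So the answer is (B).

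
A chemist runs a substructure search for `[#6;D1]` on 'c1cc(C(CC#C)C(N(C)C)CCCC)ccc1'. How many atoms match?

The query [#6;D1] means: carbon bonded to exactly one heavy atom.
Check the 18 heavy atoms by environment: 5× C (D2) → no; 2× C (D3) → no; 4× C (D1) → match; 1× c (aromatic, D3) → no; 5× c (aromatic, D2) → no; 1× N (D3) → no.
That gives 4 matching atoms.

4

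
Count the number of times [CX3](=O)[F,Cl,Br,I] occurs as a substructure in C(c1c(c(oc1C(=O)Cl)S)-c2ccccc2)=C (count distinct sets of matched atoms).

1

[CX3](=O)[F,Cl,Br,I] is the SMARTS for an acyl halide: a carbonyl carbon bonded to a halogen.
Exactly one fragment in the molecule meets all constraints, giving 1 match.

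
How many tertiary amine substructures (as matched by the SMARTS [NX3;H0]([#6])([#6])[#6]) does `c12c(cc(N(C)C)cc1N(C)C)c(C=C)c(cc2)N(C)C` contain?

3

[NX3;H0]([#6])([#6])[#6] is the SMARTS for a tertiary amine: a trivalent nitrogen with no H, bonded to three carbons.
The molecule carries 3 separate instances of a dimethylamino group (-N(CH3)2) meeting every constraint; each maps to a distinct set of atoms, giving 3 matches.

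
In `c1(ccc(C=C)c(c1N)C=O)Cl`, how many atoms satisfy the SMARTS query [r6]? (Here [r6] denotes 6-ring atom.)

The query [r6] means: r6 matches atoms in a six-membered ring.
Check the 12 heavy atoms by environment: 6× c (aromatic, in 6-ring) → match; 3× C (acyclic) → no; 1× Cl (acyclic) → no; 1× O (acyclic) → no; 1× N (acyclic) → no.
That gives 6 matching atoms.

6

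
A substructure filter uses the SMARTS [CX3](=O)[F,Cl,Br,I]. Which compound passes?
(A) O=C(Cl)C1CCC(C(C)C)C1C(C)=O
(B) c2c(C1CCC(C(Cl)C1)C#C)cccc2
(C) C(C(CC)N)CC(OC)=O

A

[CX3](=O)[F,Cl,Br,I] describes a carbonyl carbon bonded to a halogen (an acyl halide).
(A) contains an acyl chloride (-C(=O)Cl), which satisfies every atom and bond constraint.
(B) has a chloro substituent but the Cl is not on a carbonyl carbon.
(C) has a methyl-ester group (-C(=O)OCH3) but the carbonyl is bonded to -O-C, not to a halogen.
So the answer is (A).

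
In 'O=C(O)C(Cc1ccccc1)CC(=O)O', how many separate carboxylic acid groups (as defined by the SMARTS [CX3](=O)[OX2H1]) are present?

2

[CX3](=O)[OX2H1] is the SMARTS for a carboxylic acid: an sp2 carbon double-bonded to O and single-bonded to an -OH oxygen.
The molecule carries 2 separate instances of a carboxylic acid group (-C(=O)OH) meeting every constraint; each maps to a distinct set of atoms, giving 2 matches.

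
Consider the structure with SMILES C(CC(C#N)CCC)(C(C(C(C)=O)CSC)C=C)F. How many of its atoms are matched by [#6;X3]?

3

The query [#6;X3] means: any carbon (aromatic or not) with three total connections.
Check the 19 heavy atoms by environment: 11× C (X4) → no; 1× S (X2) → no; 1× C (X2) → no; 1× N (X1) → no; 1× F (X1) → no; 3× C (X3) → match; 1× O (X1) → no.
That gives 3 matching atoms.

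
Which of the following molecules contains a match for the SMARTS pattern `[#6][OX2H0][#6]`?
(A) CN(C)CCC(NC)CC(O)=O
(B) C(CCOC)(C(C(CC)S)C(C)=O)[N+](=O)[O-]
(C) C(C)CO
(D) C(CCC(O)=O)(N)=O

B

[#6][OX2H0][#6] describes an aliphatic oxygen bridging two carbons with no H on the oxygen (an ether).
(A) has a carboxylic acid group (-C(=O)OH) but the -OH oxygen has H1; the =O is OX1, not OX2.
(B) contains a methoxy ether (-OCH3), which satisfies every atom and bond constraint.
(C) has a hydroxyl group (-OH) but the oxygen has H1, not H0 bridging two carbons.
(D) has a carboxylic acid group (-C(=O)OH) but the -OH oxygen has H1; the =O is OX1, not OX2.
So the answer is (B).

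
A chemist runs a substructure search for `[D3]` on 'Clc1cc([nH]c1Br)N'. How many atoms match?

Check the 8 heavy atoms by environment: 1× n (aromatic, D2) → no; 3× c (aromatic, D3) → match; 1× c (aromatic, D2) → no; 1× N (D1) → no; 1× Cl (D1) → no; 1× Br (D1) → no.
That gives 3 matching atoms.

3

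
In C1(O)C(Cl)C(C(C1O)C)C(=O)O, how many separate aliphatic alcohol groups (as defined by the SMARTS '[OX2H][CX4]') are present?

2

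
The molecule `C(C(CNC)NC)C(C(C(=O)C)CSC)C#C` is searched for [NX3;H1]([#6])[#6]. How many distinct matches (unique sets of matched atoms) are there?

[NX3;H1]([#6])[#6] is the SMARTS for a secondary amine: a trivalent nitrogen with one H, bonded to two carbons.
The molecule carries 2 separate instances of an N-methylamino group (-NHCH3) meeting every constraint; each maps to a distinct set of atoms, giving 2 matches.

2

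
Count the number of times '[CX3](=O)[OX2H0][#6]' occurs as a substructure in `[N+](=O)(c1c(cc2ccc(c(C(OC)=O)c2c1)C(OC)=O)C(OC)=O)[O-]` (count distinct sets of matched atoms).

3

[CX3](=O)[OX2H0][#6] is the SMARTS for an ester: a carbonyl carbon bonded to an oxygen that is itself bonded to carbon (no H on that O).
The molecule carries 3 separate instances of a methyl-ester group (-C(=O)OCH3) meeting every constraint; each maps to a distinct set of atoms, giving 3 matches.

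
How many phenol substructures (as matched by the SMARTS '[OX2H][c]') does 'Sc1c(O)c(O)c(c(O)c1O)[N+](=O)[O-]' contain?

4

[OX2H][c] is the SMARTS for a phenol: a hydroxyl oxygen attached to an aromatic carbon.
The molecule carries 4 separate instances of a hydroxyl group (-OH) meeting every constraint; each maps to a distinct set of atoms, giving 4 matches.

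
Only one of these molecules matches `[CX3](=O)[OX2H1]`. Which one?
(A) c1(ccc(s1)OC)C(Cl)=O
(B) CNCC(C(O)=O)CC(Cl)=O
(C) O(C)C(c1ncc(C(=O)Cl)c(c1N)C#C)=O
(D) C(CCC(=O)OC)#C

B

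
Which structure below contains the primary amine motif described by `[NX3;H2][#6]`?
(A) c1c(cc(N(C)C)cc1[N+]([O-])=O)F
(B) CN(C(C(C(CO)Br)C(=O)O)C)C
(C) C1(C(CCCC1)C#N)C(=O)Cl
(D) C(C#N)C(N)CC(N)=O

[NX3;H2][#6] describes a trivalent nitrogen with two H attached to carbon (a primary amine).
(A) has a nitro group (-[N+](=O)[O-]) but the nitrogen is [N+] with no H, not NX3H2.
(B) has a dimethylamino group (-N(CH3)2) but the nitrogen has H0, not H2.
(C) has a nitrile (-C#N) but the nitrogen is NX1 (triple-bonded), not NX3 with two H.
(D) contains a primary amino group (-NH2), which satisfies every atom and bond constraint.
So the answer is (D).

D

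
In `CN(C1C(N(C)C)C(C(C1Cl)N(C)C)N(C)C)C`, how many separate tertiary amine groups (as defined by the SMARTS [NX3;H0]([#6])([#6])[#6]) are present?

4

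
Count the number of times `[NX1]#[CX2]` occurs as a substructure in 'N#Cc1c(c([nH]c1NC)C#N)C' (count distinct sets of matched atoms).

2

[NX1]#[CX2] is the SMARTS for a nitrile: a nitrogen triple-bonded to a two-connected carbon.
The molecule carries 2 separate instances of a nitrile (-C#N) meeting every constraint; each maps to a distinct set of atoms, giving 2 matches.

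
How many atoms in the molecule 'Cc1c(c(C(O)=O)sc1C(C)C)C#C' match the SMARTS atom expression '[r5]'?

5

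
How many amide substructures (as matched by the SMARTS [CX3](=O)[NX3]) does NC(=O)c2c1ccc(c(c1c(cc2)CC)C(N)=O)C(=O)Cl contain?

[CX3](=O)[NX3] is the SMARTS for an amide: a carbonyl carbon bonded to a trivalent nitrogen.
The molecule carries 2 separate instances of a primary amide (-C(=O)NH2) meeting every constraint; each maps to a distinct set of atoms, giving 2 matches.

2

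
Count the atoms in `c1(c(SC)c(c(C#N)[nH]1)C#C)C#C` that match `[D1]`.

4

Check the 13 heavy atoms by environment: 1× n (aromatic, D2) → no; 4× c (aromatic, D3) → no; 1× S (D2) → no; 3× C (D1) → match; 3× C (D2) → no; 1× N (D1) → match.
Summing the matching environments: 3 + 1 = 4 matching atoms.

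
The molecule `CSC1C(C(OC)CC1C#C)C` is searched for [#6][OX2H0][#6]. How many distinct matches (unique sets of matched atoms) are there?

1

[#6][OX2H0][#6] is the SMARTS for an ether: an aliphatic oxygen bridging two carbons with no H on the oxygen.
Exactly one fragment in the molecule meets all constraints, giving 1 match.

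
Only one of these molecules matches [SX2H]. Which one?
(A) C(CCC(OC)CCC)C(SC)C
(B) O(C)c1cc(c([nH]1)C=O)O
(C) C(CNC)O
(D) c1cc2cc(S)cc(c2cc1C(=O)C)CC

D

[SX2H] describes an aliphatic sulfur with two connections, one being H (a thiol).
(A) has a methylthio ether (-SCH3) but the sulfur has H0 (bonded to two carbons), not H1.
(B) has a hydroxyl group (-OH) but it is an -OH, not an -SH.
(C) has a hydroxyl group (-OH) but it is an -OH, not an -SH.
(D) contains a thiol (-SH), which satisfies every atom and bond constraint.
So the answer is (D).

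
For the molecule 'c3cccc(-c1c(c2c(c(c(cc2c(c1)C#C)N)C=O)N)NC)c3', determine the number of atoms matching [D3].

9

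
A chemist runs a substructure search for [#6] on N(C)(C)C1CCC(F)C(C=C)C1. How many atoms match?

10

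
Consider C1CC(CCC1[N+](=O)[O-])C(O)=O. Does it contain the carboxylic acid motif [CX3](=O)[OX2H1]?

Yes

The pattern [CX3](=O)[OX2H1] describes an sp2 carbon double-bonded to O and single-bonded to an -OH oxygen — a carboxylic acid.
The molecule carries a carboxylic acid group (-C(=O)OH), whose atoms satisfy every constraint of the query, so the pattern matches.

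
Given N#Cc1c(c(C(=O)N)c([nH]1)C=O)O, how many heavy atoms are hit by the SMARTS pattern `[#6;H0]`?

6

The query [#6;H0] means: any carbon with no attached hydrogen.
Check the 13 heavy atoms by environment: 1× n (aromatic, H1) → no; 4× c (aromatic, H0) → match; 1× O (H1) → no; 2× C (H0) → match; 1× N (H0) → no; 2× O (H0) → no; 1× N (H2) → no; 1× C (H1) → no.
Summing the matching environments: 4 + 2 = 6 matching atoms.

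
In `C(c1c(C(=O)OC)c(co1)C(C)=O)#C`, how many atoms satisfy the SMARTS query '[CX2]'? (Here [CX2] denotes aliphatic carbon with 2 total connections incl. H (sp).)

Check the 14 heavy atoms by environment: 1× o (aromatic, X2) → no; 4× c (aromatic, X3) → no; 2× C (X3) → no; 2× O (X1) → no; 1× O (X2) → no; 2× C (X4) → no; 2× C (X2) → match.
That gives 2 matching atoms.

2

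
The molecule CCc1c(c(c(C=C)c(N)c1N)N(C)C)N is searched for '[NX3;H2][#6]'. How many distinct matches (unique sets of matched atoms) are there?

[NX3;H2][#6] is the SMARTS for a primary amine: a trivalent nitrogen with two H attached to carbon.
The molecule carries 3 separate instances of a primary amino group (-NH2) meeting every constraint; each maps to a distinct set of atoms, giving 3 matches.

3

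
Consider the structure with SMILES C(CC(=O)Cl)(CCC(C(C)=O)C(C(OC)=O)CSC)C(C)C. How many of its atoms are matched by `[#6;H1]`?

4

Check the 22 heavy atoms by environment: 4× C (H2) → no; 4× C (H1) → match; 3× C (H0) → no; 4× O (H0) → no; 5× C (H3) → no; 1× Cl (H0) → no; 1× S (H0) → no.
That gives 4 matching atoms.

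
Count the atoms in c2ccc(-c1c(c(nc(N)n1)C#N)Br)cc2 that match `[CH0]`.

1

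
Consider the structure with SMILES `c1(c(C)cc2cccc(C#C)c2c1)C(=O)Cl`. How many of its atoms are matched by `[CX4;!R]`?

The query [CX4;!R] means: aliphatic carbon with four total connections, not in a ring.
Check the 16 heavy atoms by environment: 10× c (aromatic, X3, in 6-ring) → no; 1× C (X4, acyclic) → match; 2× C (X2, acyclic) → no; 1× C (X3, acyclic) → no; 1× O (X1, acyclic) → no; 1× Cl (X1, acyclic) → no.
That gives 1 matching atom.

1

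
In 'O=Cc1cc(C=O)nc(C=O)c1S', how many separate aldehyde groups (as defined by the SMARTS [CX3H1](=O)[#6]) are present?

3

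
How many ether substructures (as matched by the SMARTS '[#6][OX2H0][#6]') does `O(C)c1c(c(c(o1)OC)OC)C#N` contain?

3

[#6][OX2H0][#6] is the SMARTS for an ether: an aliphatic oxygen bridging two carbons with no H on the oxygen.
The molecule carries 3 separate instances of a methoxy ether (-OCH3) meeting every constraint; each maps to a distinct set of atoms, giving 3 matches.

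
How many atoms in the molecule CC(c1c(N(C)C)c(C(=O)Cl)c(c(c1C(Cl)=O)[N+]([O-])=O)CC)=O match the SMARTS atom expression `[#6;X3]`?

Check the 23 heavy atoms by environment: 6× c (aromatic, X3) → match; 5× C (X4) → no; 3× C (X3) → match; 4× O (X1) → no; 2× Cl (X1) → no; 1× N (X3) → no; 1× N (charge +1, X3) → no; 1× O (charge -1, X1) → no.
Summing the matching environments: 6 + 3 = 9 matching atoms.

9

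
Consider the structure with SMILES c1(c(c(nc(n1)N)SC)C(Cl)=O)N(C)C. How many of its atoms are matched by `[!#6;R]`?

The query [!#6;R] means: non-carbon atom that is part of a ring.
Check the 15 heavy atoms by environment: 2× n (aromatic, in 6-ring) → match; 4× c (aromatic, in 6-ring) → no; 1× S (acyclic) → no; 4× C (acyclic) → no; 2× N (acyclic) → no; 1× O (acyclic) → no; 1× Cl (acyclic) → no.
That gives 2 matching atoms.

2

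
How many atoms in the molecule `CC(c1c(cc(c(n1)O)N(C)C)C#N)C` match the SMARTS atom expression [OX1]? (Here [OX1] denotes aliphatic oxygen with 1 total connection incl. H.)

The query [OX1] means: aliphatic oxygen with one total connection — typically a carbonyl =O or an oxide.
Check the 15 heavy atoms by environment: 1× n (aromatic, X2) → no; 5× c (aromatic, X3) → no; 5× C (X4) → no; 1× N (X3) → no; 1× C (X2) → no; 1× N (X1) → no; 1× O (X2) → no.
No environment satisfies the query, so 0 matching atoms.

0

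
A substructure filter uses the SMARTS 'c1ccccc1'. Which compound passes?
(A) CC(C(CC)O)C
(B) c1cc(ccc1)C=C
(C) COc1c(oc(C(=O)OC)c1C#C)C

B

c1ccccc1 describes six aromatic carbons in a ring (a benzene ring).
(A) has a methyl group (-CH3) but no six-membered all-carbon aromatic ring is present.
(B) contains the required atom environment, so the pattern matches.
(C) has a methyl group (-CH3) but no six-membered all-carbon aromatic ring is present.
So the answer is (B).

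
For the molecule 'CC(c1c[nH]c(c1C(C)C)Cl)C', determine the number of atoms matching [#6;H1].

3

The query [#6;H1] means: any carbon bearing exactly one hydrogen.
Check the 12 heavy atoms by environment: 1× n (aromatic, H1) → no; 1× c (aromatic, H1) → match; 3× c (aromatic, H0) → no; 2× C (H1) → match; 4× C (H3) → no; 1× Cl (H0) → no.
Summing the matching environments: 1 + 2 = 3 matching atoms.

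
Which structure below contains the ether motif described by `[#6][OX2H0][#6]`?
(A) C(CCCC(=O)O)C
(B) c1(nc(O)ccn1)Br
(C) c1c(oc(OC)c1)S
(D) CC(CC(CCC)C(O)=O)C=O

C

[#6][OX2H0][#6] describes an aliphatic oxygen bridging two carbons with no H on the oxygen (an ether).
(A) has a carboxylic acid group (-C(=O)OH) but the -OH oxygen has H1; the =O is OX1, not OX2.
(B) has a hydroxyl group (-OH) but the oxygen has H1, not H0 bridging two carbons.
(C) contains a methoxy ether (-OCH3), which satisfies every atom and bond constraint.
(D) has a carboxylic acid group (-C(=O)OH) but the -OH oxygen has H1; the =O is OX1, not OX2.
So the answer is (C).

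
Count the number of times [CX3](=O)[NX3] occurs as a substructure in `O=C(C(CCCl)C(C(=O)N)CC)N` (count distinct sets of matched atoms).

[CX3](=O)[NX3] is the SMARTS for an amide: a carbonyl carbon bonded to a trivalent nitrogen.
The molecule carries 2 separate instances of a primary amide (-C(=O)NH2) meeting every constraint; each maps to a distinct set of atoms, giving 2 matches.

2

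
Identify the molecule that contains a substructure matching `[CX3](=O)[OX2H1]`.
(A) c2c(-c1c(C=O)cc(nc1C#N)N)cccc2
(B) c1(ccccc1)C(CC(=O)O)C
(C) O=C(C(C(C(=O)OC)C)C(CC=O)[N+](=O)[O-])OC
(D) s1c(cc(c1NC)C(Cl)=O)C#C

B

[CX3](=O)[OX2H1] describes an sp2 carbon double-bonded to O and single-bonded to an -OH oxygen (a carboxylic acid).
(A) has an aldehyde (-CHO) but there is no singly-bonded oxygen on the carbonyl carbon.
(B) contains a carboxylic acid group (-C(=O)OH), which satisfies every atom and bond constraint.
(C) has an aldehyde (-CHO) but there is no singly-bonded oxygen on the carbonyl carbon.
(D) has an acyl chloride (-C(=O)Cl) but the carbonyl is bonded to Cl, not to an -OH oxygen.
So the answer is (B).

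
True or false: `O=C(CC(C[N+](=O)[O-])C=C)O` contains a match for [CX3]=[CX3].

The pattern [CX3]=[CX3] describes a non-aromatic C=C double bond between two sp2 carbons — an alkene.
The molecule carries a vinyl group (-CH=CH2), whose atoms satisfy every constraint of the query, so the pattern matches.

True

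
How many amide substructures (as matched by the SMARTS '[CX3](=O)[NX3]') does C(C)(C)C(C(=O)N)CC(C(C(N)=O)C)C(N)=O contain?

3

[CX3](=O)[NX3] is the SMARTS for an amide: a carbonyl carbon bonded to a trivalent nitrogen.
The molecule carries 3 separate instances of a primary amide (-C(=O)NH2) meeting every constraint; each maps to a distinct set of atoms, giving 3 matches.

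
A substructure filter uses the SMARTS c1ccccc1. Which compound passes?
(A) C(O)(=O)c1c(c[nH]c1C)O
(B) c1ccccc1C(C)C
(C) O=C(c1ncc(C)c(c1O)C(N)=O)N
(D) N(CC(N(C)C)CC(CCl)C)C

B

c1ccccc1 describes six aromatic carbons in a ring (a benzene ring).
(A) has a methyl group (-CH3) but no six-membered all-carbon aromatic ring is present.
(B) contains the required atom environment, so the pattern matches.
(C) has a methyl group (-CH3) but no six-membered all-carbon aromatic ring is present.
(D) has a methyl group (-CH3) but no six-membered all-carbon aromatic ring is present.
So the answer is (B).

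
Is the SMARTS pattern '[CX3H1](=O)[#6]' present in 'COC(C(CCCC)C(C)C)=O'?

No

The pattern [CX3H1](=O)[#6] describes an sp2 carbon with one H, double-bonded to O and single-bonded to carbon — an aldehyde.
The closest candidate here is a methyl-ester group (-C(=O)OCH3), but the carbonyl carbon has H0, not H1. No other fragment satisfies the full query, so there is no match.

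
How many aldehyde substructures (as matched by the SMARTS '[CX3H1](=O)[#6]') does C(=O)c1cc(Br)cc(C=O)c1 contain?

2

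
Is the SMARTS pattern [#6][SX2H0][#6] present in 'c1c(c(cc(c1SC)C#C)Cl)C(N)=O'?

Yes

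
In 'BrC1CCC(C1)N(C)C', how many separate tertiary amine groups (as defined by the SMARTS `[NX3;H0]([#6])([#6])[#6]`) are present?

1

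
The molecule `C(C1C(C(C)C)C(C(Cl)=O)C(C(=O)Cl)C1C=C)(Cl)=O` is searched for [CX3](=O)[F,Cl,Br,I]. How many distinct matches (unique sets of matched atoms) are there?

3

[CX3](=O)[F,Cl,Br,I] is the SMARTS for an acyl halide: a carbonyl carbon bonded to a halogen.
The molecule carries 3 separate instances of an acyl chloride (-C(=O)Cl) meeting every constraint; each maps to a distinct set of atoms, giving 3 matches.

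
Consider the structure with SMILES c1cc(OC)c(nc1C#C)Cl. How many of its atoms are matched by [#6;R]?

The query [#6;R] means: carbon that is part of a ring.
Check the 11 heavy atoms by environment: 1× n (aromatic, in 6-ring) → no; 5× c (aromatic, in 6-ring) → match; 1× Cl (acyclic) → no; 1× O (acyclic) → no; 3× C (acyclic) → no.
That gives 5 matching atoms.

5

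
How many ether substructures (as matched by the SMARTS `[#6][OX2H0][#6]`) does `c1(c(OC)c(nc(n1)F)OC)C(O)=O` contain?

[#6][OX2H0][#6] is the SMARTS for an ether: an aliphatic oxygen bridging two carbons with no H on the oxygen.
The molecule carries 2 separate instances of a methoxy ether (-OCH3) meeting every constraint; each maps to a distinct set of atoms, giving 2 matches.

2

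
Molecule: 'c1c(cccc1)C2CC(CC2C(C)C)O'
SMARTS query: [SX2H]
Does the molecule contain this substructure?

The pattern [SX2H] describes an aliphatic sulfur with two connections, one being H — a thiol.
The closest candidate here is a hydroxyl group (-OH), but it is an -OH, not an -SH. No other fragment satisfies the full query, so there is no match.

No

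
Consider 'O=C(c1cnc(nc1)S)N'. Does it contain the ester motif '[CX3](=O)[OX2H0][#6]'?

No

The pattern [CX3](=O)[OX2H0][#6] describes a carbonyl carbon bonded to an oxygen that is itself bonded to carbon (no H on that O) — an ester.
The closest candidate here is a primary amide (-C(=O)NH2), but the carbonyl is bonded to N, not to an O-C linkage. No other fragment satisfies the full query, so there is no match.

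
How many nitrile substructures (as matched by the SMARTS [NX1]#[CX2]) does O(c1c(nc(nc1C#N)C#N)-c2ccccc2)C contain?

2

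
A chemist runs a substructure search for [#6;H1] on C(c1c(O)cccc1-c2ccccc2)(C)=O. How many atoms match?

8

Check the 16 heavy atoms by environment: 4× c (aromatic, H0) → no; 8× c (aromatic, H1) → match; 1× C (H0) → no; 1× O (H0) → no; 1× C (H3) → no; 1× O (H1) → no.
That gives 8 matching atoms.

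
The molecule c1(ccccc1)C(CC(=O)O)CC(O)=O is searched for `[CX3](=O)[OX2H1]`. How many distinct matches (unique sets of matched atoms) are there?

2

[CX3](=O)[OX2H1] is the SMARTS for a carboxylic acid: an sp2 carbon double-bonded to O and single-bonded to an -OH oxygen.
The molecule carries 2 separate instances of a carboxylic acid group (-C(=O)OH) meeting every constraint; each maps to a distinct set of atoms, giving 2 matches.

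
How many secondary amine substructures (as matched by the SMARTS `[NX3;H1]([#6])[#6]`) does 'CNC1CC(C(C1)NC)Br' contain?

2

[NX3;H1]([#6])[#6] is the SMARTS for a secondary amine: a trivalent nitrogen with one H, bonded to two carbons.
The molecule carries 2 separate instances of an N-methylamino group (-NHCH3) meeting every constraint; each maps to a distinct set of atoms, giving 2 matches.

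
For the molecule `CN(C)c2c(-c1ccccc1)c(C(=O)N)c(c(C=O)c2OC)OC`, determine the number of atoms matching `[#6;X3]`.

The query [#6;X3] means: any carbon (aromatic or not) with three total connections.
Check the 24 heavy atoms by environment: 12× c (aromatic, X3) → match; 2× N (X3) → no; 4× C (X4) → no; 2× C (X3) → match; 2× O (X1) → no; 2× O (X2) → no.
Summing the matching environments: 12 + 2 = 14 matching atoms.

14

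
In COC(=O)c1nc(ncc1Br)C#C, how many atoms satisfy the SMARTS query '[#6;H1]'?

2

The query [#6;H1] means: any carbon bearing exactly one hydrogen.
Check the 13 heavy atoms by environment: 2× n (aromatic, H0) → no; 3× c (aromatic, H0) → no; 1× c (aromatic, H1) → match; 2× C (H0) → no; 2× O (H0) → no; 1× C (H3) → no; 1× Br (H0) → no; 1× C (H1) → match.
Summing the matching environments: 1 + 1 = 2 matching atoms.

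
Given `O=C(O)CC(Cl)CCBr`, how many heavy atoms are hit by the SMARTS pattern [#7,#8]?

2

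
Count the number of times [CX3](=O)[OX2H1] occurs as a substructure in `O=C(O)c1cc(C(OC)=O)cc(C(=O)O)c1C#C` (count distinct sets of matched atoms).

[CX3](=O)[OX2H1] is the SMARTS for a carboxylic acid: an sp2 carbon double-bonded to O and single-bonded to an -OH oxygen.
The molecule carries 2 separate instances of a carboxylic acid group (-C(=O)OH) meeting every constraint; each maps to a distinct set of atoms, giving 2 matches.

2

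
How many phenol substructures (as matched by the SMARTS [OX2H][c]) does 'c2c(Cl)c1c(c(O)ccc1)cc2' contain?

1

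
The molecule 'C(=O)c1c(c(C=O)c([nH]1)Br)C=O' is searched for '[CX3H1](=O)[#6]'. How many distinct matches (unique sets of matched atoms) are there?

3

[CX3H1](=O)[#6] is the SMARTS for an aldehyde: an sp2 carbon with one H, double-bonded to O and single-bonded to carbon.
The molecule carries 3 separate instances of an aldehyde (-CHO) meeting every constraint; each maps to a distinct set of atoms, giving 3 matches.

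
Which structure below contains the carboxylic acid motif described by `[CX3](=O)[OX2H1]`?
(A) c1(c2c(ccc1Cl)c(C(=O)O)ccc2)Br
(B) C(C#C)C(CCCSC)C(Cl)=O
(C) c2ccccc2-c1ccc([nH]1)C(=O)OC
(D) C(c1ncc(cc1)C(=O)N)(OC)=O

A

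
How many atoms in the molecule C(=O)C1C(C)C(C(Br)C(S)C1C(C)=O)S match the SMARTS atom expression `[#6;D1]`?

Check the 15 heavy atoms by environment: 7× C (D3) → no; 1× C (D2) → no; 2× O (D1) → no; 2× C (D1) → match; 2× S (D1) → no; 1× Br (D1) → no.
That gives 2 matching atoms.

2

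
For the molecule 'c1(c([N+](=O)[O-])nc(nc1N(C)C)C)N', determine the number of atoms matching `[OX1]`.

2

Check the 14 heavy atoms by environment: 2× n (aromatic, X2) → no; 4× c (aromatic, X3) → no; 2× N (X3) → no; 3× C (X4) → no; 1× N (charge +1, X3) → no; 1× O (charge -1, X1) → match; 1× O (X1) → match.
Summing the matching environments: 1 + 1 = 2 matching atoms.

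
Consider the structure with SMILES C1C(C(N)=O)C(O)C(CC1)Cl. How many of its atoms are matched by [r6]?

6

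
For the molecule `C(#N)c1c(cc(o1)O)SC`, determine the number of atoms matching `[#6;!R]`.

2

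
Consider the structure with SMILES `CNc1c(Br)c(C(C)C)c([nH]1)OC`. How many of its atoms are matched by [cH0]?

4

Check the 13 heavy atoms by environment: 1× n (aromatic, H1) → no; 4× c (aromatic, H0) → match; 1× N (H1) → no; 4× C (H3) → no; 1× Br (H0) → no; 1× O (H0) → no; 1× C (H1) → no.
That gives 4 matching atoms.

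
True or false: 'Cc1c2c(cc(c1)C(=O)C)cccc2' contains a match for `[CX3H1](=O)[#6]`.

False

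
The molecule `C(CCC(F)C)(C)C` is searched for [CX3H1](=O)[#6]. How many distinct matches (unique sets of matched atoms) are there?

[CX3H1](=O)[#6] is the SMARTS for an aldehyde: an sp2 carbon with one H, double-bonded to O and single-bonded to carbon.
No fragment in the molecule satisfies every constraint, giving 0 matches.

0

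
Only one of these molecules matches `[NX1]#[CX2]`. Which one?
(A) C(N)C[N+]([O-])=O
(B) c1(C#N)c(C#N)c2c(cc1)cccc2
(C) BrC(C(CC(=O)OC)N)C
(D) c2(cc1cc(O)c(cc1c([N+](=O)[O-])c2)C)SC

B

[NX1]#[CX2] describes a nitrogen triple-bonded to a two-connected carbon (a nitrile).
(A) has a primary amino group (-NH2) but the nitrogen is NX3 (three connections), not NX1 triple-bonded.
(B) contains a nitrile (-C#N), which satisfies every atom and bond constraint.
(C) has a primary amino group (-NH2) but the nitrogen is NX3 (three connections), not NX1 triple-bonded.
(D) has a nitro group (-[N+](=O)[O-]) but there is no C#N triple bond.
So the answer is (B).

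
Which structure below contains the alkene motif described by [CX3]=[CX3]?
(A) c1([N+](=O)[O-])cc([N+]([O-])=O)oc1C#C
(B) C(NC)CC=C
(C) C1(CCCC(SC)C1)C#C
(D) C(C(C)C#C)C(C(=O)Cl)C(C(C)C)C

B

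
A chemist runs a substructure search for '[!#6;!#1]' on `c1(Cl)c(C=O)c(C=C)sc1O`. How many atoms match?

The query [!#6;!#1] means: not carbon and not hydrogen — any heteroatom.
Check the 11 heavy atoms by environment: 1× s (aromatic) → match; 4× c (aromatic) → no; 1× Cl → match; 3× C → no; 2× O → match.
Summing the matching environments: 1 + 1 + 2 = 4 matching atoms.

4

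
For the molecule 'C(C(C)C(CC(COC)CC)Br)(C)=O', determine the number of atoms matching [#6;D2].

3

The query [#6;D2] means: any carbon bonded to exactly two heavy atoms.
Check the 14 heavy atoms by environment: 3× C (D2) → match; 4× C (D3) → no; 4× C (D1) → no; 1× O (D2) → no; 1× O (D1) → no; 1× Br (D1) → no.
That gives 3 matching atoms.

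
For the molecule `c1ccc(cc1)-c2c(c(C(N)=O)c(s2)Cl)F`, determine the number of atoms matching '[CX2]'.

0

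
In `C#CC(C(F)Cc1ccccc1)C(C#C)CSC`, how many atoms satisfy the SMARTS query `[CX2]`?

4

Check the 18 heavy atoms by environment: 6× C (X4) → no; 6× c (aromatic, X3) → no; 1× S (X2) → no; 1× F (X1) → no; 4× C (X2) → match.
That gives 4 matching atoms.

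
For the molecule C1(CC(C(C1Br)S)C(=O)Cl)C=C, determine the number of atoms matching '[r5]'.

The query [r5] means: r5 matches atoms in a five-membered ring.
Check the 12 heavy atoms by environment: 5× C (in 5-ring) → match; 3× C (acyclic) → no; 1× Br (acyclic) → no; 1× O (acyclic) → no; 1× Cl (acyclic) → no; 1× S (acyclic) → no.
That gives 5 matching atoms.

5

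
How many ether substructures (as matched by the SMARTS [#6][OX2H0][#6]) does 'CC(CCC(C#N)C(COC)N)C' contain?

[#6][OX2H0][#6] is the SMARTS for an ether: an aliphatic oxygen bridging two carbons with no H on the oxygen.
Exactly one fragment in the molecule meets all constraints, giving 1 match.

1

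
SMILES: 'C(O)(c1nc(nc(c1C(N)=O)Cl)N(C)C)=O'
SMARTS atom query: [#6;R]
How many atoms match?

4

The query [#6;R] means: carbon that is part of a ring.
Check the 16 heavy atoms by environment: 2× n (aromatic, in 6-ring) → no; 4× c (aromatic, in 6-ring) → match; 1× Cl (acyclic) → no; 4× C (acyclic) → no; 3× O (acyclic) → no; 2× N (acyclic) → no.
That gives 4 matching atoms.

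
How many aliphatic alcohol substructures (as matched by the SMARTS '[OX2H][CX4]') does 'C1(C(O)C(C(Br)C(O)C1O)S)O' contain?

4

[OX2H][CX4] is the SMARTS for an aliphatic alcohol: a hydroxyl oxygen bound to an sp3 (X4) carbon.
The molecule carries 4 separate instances of a hydroxyl group (-OH) meeting every constraint; each maps to a distinct set of atoms, giving 4 matches.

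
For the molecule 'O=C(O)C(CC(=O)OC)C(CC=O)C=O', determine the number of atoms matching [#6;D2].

4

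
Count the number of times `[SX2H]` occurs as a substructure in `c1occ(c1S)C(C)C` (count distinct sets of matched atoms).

[SX2H] is the SMARTS for a thiol: an aliphatic sulfur with two connections, one being H.
Exactly one fragment in the molecule meets all constraints, giving 1 match.

1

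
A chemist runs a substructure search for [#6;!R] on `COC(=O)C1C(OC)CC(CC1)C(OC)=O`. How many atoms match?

The query [#6;!R] means: carbon not in any ring.
Check the 16 heavy atoms by environment: 6× C (in 6-ring) → no; 5× C (acyclic) → match; 5× O (acyclic) → no.
That gives 5 matching atoms.

5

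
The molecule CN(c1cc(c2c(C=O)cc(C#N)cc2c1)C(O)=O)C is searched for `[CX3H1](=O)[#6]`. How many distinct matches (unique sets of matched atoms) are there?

[CX3H1](=O)[#6] is the SMARTS for an aldehyde: an sp2 carbon with one H, double-bonded to O and single-bonded to carbon.
Exactly one fragment in the molecule meets all constraints, giving 1 match.

1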